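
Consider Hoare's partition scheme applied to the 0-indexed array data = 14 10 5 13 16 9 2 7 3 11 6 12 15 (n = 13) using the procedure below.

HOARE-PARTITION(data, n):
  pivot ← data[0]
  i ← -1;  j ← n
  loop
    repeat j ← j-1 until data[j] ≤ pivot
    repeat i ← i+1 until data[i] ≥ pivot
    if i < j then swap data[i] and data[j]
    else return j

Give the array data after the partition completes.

12 10 5 13 6 9 2 7 3 11 16 14 15

pivot = data[0] = 14; i = -1, j = 13
j→11 (data[11]=12≤14), i→0 (data[0]=14≥14); i<j, swap → 12 10 5 13 16 9 2 7 3 11 6 14 15
j→10 (data[10]=6≤14), i→4 (data[4]=16≥14); i<j, swap → 12 10 5 13 6 9 2 7 3 11 16 14 15
j→9, i→10; i≥j, return j=9. data = 12 10 5 13 6 9 2 7 3 11 16 14 15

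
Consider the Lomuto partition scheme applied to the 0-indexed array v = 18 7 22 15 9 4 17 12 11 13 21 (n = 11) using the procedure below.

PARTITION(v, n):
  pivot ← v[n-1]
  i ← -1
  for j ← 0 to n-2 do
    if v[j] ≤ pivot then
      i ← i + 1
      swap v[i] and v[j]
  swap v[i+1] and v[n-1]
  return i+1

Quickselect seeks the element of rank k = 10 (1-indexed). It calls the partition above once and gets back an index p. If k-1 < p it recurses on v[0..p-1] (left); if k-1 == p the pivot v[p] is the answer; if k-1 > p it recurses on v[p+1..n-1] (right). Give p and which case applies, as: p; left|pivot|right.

9; pivot

pivot = v[10] = 21; i = -1
j=0: v[0]=18 ≤ 21 → i=0, swap v[0],v[0] (no change) → 18 7 22 15 9 4 17 12 11 13 21
j=1: v[1]=7 ≤ 21 → i=1, swap v[1],v[1] (no change) → 18 7 22 15 9 4 17 12 11 13 21
j=2: v[2]=22 > 21 → no swap
j=3: v[3]=15 ≤ 21 → i=2, swap v[2],v[3] → 18 7 15 22 9 4 17 12 11 13 21
j=4: v[4]=9 ≤ 21 → i=3, swap v[3],v[4] → 18 7 15 9 22 4 17 12 11 13 21
j=5: v[5]=4 ≤ 21 → i=4, swap v[4],v[5] → 18 7 15 9 4 22 17 12 11 13 21
j=6: v[6]=17 ≤ 21 → i=5, swap v[5],v[6] → 18 7 15 9 4 17 22 12 11 13 21
j=7: v[7]=12 ≤ 21 → i=6, swap v[6],v[7] → 18 7 15 9 4 17 12 22 11 13 21
j=8: v[8]=11 ≤ 21 → i=7, swap v[7],v[8] → 18 7 15 9 4 17 12 11 22 13 21
j=9: v[9]=13 ≤ 21 → i=8, swap v[8],v[9] → 18 7 15 9 4 17 12 11 13 22 21
final swap v[9],v[10] → 18 7 15 9 4 17 12 11 13 21 22; return 9
p = 9; k-1 = 9 == 9 ⇒ pivot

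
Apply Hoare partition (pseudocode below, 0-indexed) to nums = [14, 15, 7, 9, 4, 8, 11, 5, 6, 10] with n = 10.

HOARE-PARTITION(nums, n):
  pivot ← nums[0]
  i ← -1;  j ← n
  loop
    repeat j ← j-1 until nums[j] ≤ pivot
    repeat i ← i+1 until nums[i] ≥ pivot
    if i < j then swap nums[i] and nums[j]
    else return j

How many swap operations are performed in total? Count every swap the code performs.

pivot=14
j stops at 9 (10), i stops at 0 (14); swap ⇒ [10, 15, 7, 9, 4, 8, 11, 5, 6, 14]
j stops at 8 (6), i stops at 1 (15); swap ⇒ [10, 6, 7, 9, 4, 8, 11, 5, 15, 14]
j stops at 7, i stops at 8; i≥j ⇒ return 7. nums=[10, 6, 7, 9, 4, 8, 11, 5, 15, 14]

2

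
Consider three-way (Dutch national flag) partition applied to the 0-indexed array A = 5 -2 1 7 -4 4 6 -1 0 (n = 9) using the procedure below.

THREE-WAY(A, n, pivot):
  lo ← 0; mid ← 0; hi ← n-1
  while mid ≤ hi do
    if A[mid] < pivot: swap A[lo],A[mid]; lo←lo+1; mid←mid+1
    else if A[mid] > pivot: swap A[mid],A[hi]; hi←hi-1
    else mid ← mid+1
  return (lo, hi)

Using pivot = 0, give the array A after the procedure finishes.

pivot = 0; lo=0, mid=0, hi=8
A[mid]=5>0: swap A[0],A[8]; hi=7 → 0 -2 1 7 -4 4 6 -1 5
A[mid]=0=0: mid=1
A[mid]=-2<0: swap A[0],A[1]; lo=1,mid=2 → -2 0 1 7 -4 4 6 -1 5
A[mid]=1>0: swap A[2],A[7]; hi=6 → -2 0 -1 7 -4 4 6 1 5
A[mid]=-1<0: swap A[1],A[2]; lo=2,mid=3 → -2 -1 0 7 -4 4 6 1 5
A[mid]=7>0: swap A[3],A[6]; hi=5 → -2 -1 0 6 -4 4 7 1 5
A[mid]=6>0: swap A[3],A[5]; hi=4 → -2 -1 0 4 -4 6 7 1 5
A[mid]=4>0: swap A[3],A[4]; hi=3 → -2 -1 0 -4 4 6 7 1 5
A[mid]=-4<0: swap A[2],A[3]; lo=3,mid=4 → -2 -1 -4 0 4 6 7 1 5
end: lo=3, hi=3; A = -2 -1 -4 0 4 6 7 1 5

-2 -1 -4 0 4 6 7 1 5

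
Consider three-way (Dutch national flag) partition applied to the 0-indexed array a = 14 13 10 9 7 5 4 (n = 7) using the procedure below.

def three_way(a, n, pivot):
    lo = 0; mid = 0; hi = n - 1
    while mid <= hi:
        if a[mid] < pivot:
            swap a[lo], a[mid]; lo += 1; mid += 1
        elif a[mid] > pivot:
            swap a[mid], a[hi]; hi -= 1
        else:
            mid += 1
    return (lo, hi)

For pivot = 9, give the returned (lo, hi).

(3, 3)

lo=0 mid=0 hi=6
14>9: swap(0,6), hi=5 ⇒ 4 13 10 9 7 5 14
4<9: swap(0,0), lo=1 mid=1 ⇒ 4 13 10 9 7 5 14
13>9: swap(1,5), hi=4 ⇒ 4 5 10 9 7 13 14
5<9: swap(1,1), lo=2 mid=2 ⇒ 4 5 10 9 7 13 14
10>9: swap(2,4), hi=3 ⇒ 4 5 7 9 10 13 14
7<9: swap(2,2), lo=3 mid=3 ⇒ 4 5 7 9 10 13 14
9=9: mid=4
done. lo=3 hi=3; a=4 5 7 9 10 13 14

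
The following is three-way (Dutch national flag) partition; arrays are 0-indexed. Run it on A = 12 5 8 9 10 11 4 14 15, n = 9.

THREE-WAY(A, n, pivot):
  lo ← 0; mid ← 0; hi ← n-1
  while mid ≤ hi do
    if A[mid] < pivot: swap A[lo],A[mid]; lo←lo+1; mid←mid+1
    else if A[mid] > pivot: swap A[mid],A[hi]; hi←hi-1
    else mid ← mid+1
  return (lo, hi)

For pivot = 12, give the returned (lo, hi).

(6, 6)

lo=0 mid=0 hi=8
12=12: mid=1
5<12: swap(0,1), lo=1 mid=2 ⇒ 5 12 8 9 10 11 4 14 15
8<12: swap(1,2), lo=2 mid=3 ⇒ 5 8 12 9 10 11 4 14 15
9<12: swap(2,3), lo=3 mid=4 ⇒ 5 8 9 12 10 11 4 14 15
10<12: swap(3,4), lo=4 mid=5 ⇒ 5 8 9 10 12 11 4 14 15
11<12: swap(4,5), lo=5 mid=6 ⇒ 5 8 9 10 11 12 4 14 15
4<12: swap(5,6), lo=6 mid=7 ⇒ 5 8 9 10 11 4 12 14 15
14>12: swap(7,8), hi=7 ⇒ 5 8 9 10 11 4 12 15 14
15>12: swap(7,7), hi=6 ⇒ 5 8 9 10 11 4 12 15 14
done. lo=6 hi=6; A=5 8 9 10 11 4 12 15 14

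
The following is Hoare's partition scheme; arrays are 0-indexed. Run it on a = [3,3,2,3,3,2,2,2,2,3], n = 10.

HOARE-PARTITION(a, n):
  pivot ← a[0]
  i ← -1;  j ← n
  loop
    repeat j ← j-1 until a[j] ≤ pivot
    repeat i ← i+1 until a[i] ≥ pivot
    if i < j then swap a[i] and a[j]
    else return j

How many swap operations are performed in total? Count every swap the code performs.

4

pivot=3
j stops at 9 (3), i stops at 0 (3); swap ⇒ [3,3,2,3,3,2,2,2,2,3]
j stops at 8 (2), i stops at 1 (3); swap ⇒ [3,2,2,3,3,2,2,2,3,3]
j stops at 7 (2), i stops at 3 (3); swap ⇒ [3,2,2,2,3,2,2,3,3,3]
j stops at 6 (2), i stops at 4 (3); swap ⇒ [3,2,2,2,2,2,3,3,3,3]
j stops at 5, i stops at 6; i≥j ⇒ return 5. a=[3,2,2,2,2,2,3,3,3,3]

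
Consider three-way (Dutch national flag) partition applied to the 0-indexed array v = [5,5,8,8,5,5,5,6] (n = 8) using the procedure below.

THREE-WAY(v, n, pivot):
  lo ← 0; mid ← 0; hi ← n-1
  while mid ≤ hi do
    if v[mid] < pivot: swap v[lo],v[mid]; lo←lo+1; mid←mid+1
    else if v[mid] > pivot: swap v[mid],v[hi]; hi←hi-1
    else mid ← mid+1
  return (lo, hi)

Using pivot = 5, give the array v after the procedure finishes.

pivot = 5; lo=0, mid=0, hi=7
v[mid]=5=5: mid=1
v[mid]=5=5: mid=2
v[mid]=8>5: swap v[2],v[7]; hi=6 → [5,5,6,8,5,5,5,8]
v[mid]=6>5: swap v[2],v[6]; hi=5 → [5,5,5,8,5,5,6,8]
v[mid]=5=5: mid=3
v[mid]=8>5: swap v[3],v[5]; hi=4 → [5,5,5,5,5,8,6,8]
v[mid]=5=5: mid=4
v[mid]=5=5: mid=5
end: lo=0, hi=4; v = [5,5,5,5,5,8,6,8]

[5,5,5,5,5,8,6,8]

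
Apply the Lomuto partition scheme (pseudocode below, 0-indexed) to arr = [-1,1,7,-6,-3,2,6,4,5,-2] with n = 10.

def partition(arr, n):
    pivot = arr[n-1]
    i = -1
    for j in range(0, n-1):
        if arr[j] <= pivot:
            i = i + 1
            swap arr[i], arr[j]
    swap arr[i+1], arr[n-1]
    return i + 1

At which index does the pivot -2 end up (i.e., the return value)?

2

pivot=-2, i=-1
j=0: -1>-2, skip
j=1: 1>-2, skip
j=2: 7>-2, skip
j=3: -6≤-2, i=0, swap(0,3) ⇒ [-6,1,7,-1,-3,2,6,4,5,-2]
j=4: -3≤-2, i=1, swap(1,4) ⇒ [-6,-3,7,-1,1,2,6,4,5,-2]
j=5: 2>-2, skip
j=6: 6>-2, skip
j=7: 4>-2, skip
j=8: 5>-2, skip
swap(2,9) ⇒ [-6,-3,-2,-1,1,2,6,4,5,7]; return 2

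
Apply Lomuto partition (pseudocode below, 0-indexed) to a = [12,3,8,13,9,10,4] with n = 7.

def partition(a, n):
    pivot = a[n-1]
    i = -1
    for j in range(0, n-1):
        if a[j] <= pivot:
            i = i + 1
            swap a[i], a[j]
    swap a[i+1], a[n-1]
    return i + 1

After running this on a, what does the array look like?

[3,4,8,13,9,10,12]

pivot=4, i=-1
j=0: 12>4, skip
j=1: 3≤4, i=0, swap(0,1) ⇒ [3,12,8,13,9,10,4]
j=2: 8>4, skip
j=3: 13>4, skip
j=4: 9>4, skip
j=5: 10>4, skip
swap(1,6) ⇒ [3,4,8,13,9,10,12]; return 1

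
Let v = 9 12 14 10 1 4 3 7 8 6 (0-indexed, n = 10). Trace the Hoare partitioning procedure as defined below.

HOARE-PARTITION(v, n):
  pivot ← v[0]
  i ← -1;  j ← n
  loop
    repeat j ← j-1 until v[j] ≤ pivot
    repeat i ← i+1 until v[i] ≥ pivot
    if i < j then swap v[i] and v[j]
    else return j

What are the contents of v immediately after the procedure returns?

6 8 7 3 1 4 10 14 12 9

pivot = v[0] = 9; i = -1, j = 10
j→9 (v[9]=6≤9), i→0 (v[0]=9≥9); i<j, swap → 6 12 14 10 1 4 3 7 8 9
j→8 (v[8]=8≤9), i→1 (v[1]=12≥9); i<j, swap → 6 8 14 10 1 4 3 7 12 9
j→7 (v[7]=7≤9), i→2 (v[2]=14≥9); i<j, swap → 6 8 7 10 1 4 3 14 12 9
j→6 (v[6]=3≤9), i→3 (v[3]=10≥9); i<j, swap → 6 8 7 3 1 4 10 14 12 9
j→5, i→6; i≥j, return j=5. v = 6 8 7 3 1 4 10 14 12 9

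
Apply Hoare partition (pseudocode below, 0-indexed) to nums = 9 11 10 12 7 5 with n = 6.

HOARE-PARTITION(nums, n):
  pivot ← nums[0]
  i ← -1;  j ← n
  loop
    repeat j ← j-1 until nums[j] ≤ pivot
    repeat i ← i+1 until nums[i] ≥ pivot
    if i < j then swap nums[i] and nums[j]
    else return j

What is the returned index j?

pivot=9
j stops at 5 (5), i stops at 0 (9); swap ⇒ 5 11 10 12 7 9
j stops at 4 (7), i stops at 1 (11); swap ⇒ 5 7 10 12 11 9
j stops at 1, i stops at 2; i≥j ⇒ return 1. nums=5 7 10 12 11 9

1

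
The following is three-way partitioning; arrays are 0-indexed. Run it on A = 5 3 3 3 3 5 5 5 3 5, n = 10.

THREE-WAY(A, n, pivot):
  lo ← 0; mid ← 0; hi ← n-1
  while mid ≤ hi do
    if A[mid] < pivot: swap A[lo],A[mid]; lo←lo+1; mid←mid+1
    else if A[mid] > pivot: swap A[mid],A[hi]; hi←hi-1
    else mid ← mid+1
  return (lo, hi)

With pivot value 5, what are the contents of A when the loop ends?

pivot = 5; lo=0, mid=0, hi=9
A[mid]=5=5: mid=1
A[mid]=3<5: swap A[0],A[1]; lo=1,mid=2 → 3 5 3 3 3 5 5 5 3 5
A[mid]=3<5: swap A[1],A[2]; lo=2,mid=3 → 3 3 5 3 3 5 5 5 3 5
A[mid]=3<5: swap A[2],A[3]; lo=3,mid=4 → 3 3 3 5 3 5 5 5 3 5
A[mid]=3<5: swap A[3],A[4]; lo=4,mid=5 → 3 3 3 3 5 5 5 5 3 5
A[mid]=5=5: mid=6
A[mid]=5=5: mid=7
A[mid]=5=5: mid=8
A[mid]=3<5: swap A[4],A[8]; lo=5,mid=9 → 3 3 3 3 3 5 5 5 5 5
A[mid]=5=5: mid=10
end: lo=5, hi=9; A = 3 3 3 3 3 5 5 5 5 5

3 3 3 3 3 5 5 5 5 5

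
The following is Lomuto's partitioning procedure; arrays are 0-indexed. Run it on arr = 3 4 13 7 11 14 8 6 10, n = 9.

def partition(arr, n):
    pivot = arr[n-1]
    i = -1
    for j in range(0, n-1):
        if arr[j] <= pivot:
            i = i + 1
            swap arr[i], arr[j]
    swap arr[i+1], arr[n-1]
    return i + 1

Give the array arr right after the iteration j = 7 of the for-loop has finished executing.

pivot=10, i=-1
j=0: 3≤10, i=0, swap(0,0) ⇒ 3 4 13 7 11 14 8 6 10
j=1: 4≤10, i=1, swap(1,1) ⇒ 3 4 13 7 11 14 8 6 10
j=2: 13>10, skip
j=3: 7≤10, i=2, swap(2,3) ⇒ 3 4 7 13 11 14 8 6 10
j=4: 11>10, skip
j=5: 14>10, skip
j=6: 8≤10, i=3, swap(3,6) ⇒ 3 4 7 8 11 14 13 6 10
j=7: 6≤10, i=4, swap(4,7) ⇒ 3 4 7 8 6 14 13 11 10
(after j=7) arr = 3 4 7 8 6 14 13 11 10

3 4 7 8 6 14 13 11 10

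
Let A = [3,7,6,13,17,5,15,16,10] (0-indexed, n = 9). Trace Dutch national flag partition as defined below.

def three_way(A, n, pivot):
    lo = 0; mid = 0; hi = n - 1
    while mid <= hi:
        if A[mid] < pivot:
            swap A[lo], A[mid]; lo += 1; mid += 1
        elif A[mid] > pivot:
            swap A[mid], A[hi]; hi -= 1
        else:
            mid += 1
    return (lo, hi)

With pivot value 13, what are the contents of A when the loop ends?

[3,7,6,10,5,13,16,15,17]

pivot = 13; lo=0, mid=0, hi=8
A[mid]=3<13: swap A[0],A[0]; lo=1,mid=1 → [3,7,6,13,17,5,15,16,10]
A[mid]=7<13: swap A[1],A[1]; lo=2,mid=2 → [3,7,6,13,17,5,15,16,10]
A[mid]=6<13: swap A[2],A[2]; lo=3,mid=3 → [3,7,6,13,17,5,15,16,10]
A[mid]=13=13: mid=4
A[mid]=17>13: swap A[4],A[8]; hi=7 → [3,7,6,13,10,5,15,16,17]
A[mid]=10<13: swap A[3],A[4]; lo=4,mid=5 → [3,7,6,10,13,5,15,16,17]
A[mid]=5<13: swap A[4],A[5]; lo=5,mid=6 → [3,7,6,10,5,13,15,16,17]
A[mid]=15>13: swap A[6],A[7]; hi=6 → [3,7,6,10,5,13,16,15,17]
A[mid]=16>13: swap A[6],A[6]; hi=5 → [3,7,6,10,5,13,16,15,17]
end: lo=5, hi=5; A = [3,7,6,10,5,13,16,15,17]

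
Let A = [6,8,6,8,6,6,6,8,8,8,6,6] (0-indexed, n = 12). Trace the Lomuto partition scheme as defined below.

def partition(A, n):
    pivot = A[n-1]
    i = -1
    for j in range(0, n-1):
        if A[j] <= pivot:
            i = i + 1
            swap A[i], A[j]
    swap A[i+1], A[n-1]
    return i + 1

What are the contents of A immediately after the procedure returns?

pivot = A[11] = 6; i = -1
j=0: A[0]=6 ≤ 6 → i=0, swap A[0],A[0] (no change) → [6,8,6,8,6,6,6,8,8,8,6,6]
j=1: A[1]=8 > 6 → no swap
j=2: A[2]=6 ≤ 6 → i=1, swap A[1],A[2] → [6,6,8,8,6,6,6,8,8,8,6,6]
j=3: A[3]=8 > 6 → no swap
j=4: A[4]=6 ≤ 6 → i=2, swap A[2],A[4] → [6,6,6,8,8,6,6,8,8,8,6,6]
j=5: A[5]=6 ≤ 6 → i=3, swap A[3],A[5] → [6,6,6,6,8,8,6,8,8,8,6,6]
j=6: A[6]=6 ≤ 6 → i=4, swap A[4],A[6] → [6,6,6,6,6,8,8,8,8,8,6,6]
j=7: A[7]=8 > 6 → no swap
j=8: A[8]=8 > 6 → no swap
j=9: A[9]=8 > 6 → no swap
j=10: A[10]=6 ≤ 6 → i=5, swap A[5],A[10] → [6,6,6,6,6,6,8,8,8,8,8,6]
final swap A[6],A[11] → [6,6,6,6,6,6,6,8,8,8,8,8]; return 6

[6,6,6,6,6,6,6,8,8,8,8,8]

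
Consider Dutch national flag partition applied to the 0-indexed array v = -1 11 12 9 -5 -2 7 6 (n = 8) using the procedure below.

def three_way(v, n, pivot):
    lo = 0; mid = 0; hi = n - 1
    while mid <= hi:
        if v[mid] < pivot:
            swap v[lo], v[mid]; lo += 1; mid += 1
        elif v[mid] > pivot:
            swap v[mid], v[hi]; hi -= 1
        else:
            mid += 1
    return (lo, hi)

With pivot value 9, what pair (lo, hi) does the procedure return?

lo=0 mid=0 hi=7
-1<9: swap(0,0), lo=1 mid=1 ⇒ -1 11 12 9 -5 -2 7 6
11>9: swap(1,7), hi=6 ⇒ -1 6 12 9 -5 -2 7 11
6<9: swap(1,1), lo=2 mid=2 ⇒ -1 6 12 9 -5 -2 7 11
12>9: swap(2,6), hi=5 ⇒ -1 6 7 9 -5 -2 12 11
7<9: swap(2,2), lo=3 mid=3 ⇒ -1 6 7 9 -5 -2 12 11
9=9: mid=4
-5<9: swap(3,4), lo=4 mid=5 ⇒ -1 6 7 -5 9 -2 12 11
-2<9: swap(4,5), lo=5 mid=6 ⇒ -1 6 7 -5 -2 9 12 11
done. lo=5 hi=5; v=-1 6 7 -5 -2 9 12 11

(5, 5)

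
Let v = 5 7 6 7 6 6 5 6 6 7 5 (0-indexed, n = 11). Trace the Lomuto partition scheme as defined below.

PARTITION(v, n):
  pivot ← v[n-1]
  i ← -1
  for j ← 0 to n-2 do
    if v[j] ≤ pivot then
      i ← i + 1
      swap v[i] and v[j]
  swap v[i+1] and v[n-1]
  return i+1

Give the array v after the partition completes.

pivot = v[10] = 5; i = -1
j=0: v[0]=5 ≤ 5 → i=0, swap v[0],v[0] (no change) → 5 7 6 7 6 6 5 6 6 7 5
j=1: v[1]=7 > 5 → no swap
j=2: v[2]=6 > 5 → no swap
j=3: v[3]=7 > 5 → no swap
j=4: v[4]=6 > 5 → no swap
j=5: v[5]=6 > 5 → no swap
j=6: v[6]=5 ≤ 5 → i=1, swap v[1],v[6] → 5 5 6 7 6 6 7 6 6 7 5
j=7: v[7]=6 > 5 → no swap
j=8: v[8]=6 > 5 → no swap
j=9: v[9]=7 > 5 → no swap
final swap v[2],v[10] → 5 5 5 7 6 6 7 6 6 7 6; return 2

5 5 5 7 6 6 7 6 6 7 6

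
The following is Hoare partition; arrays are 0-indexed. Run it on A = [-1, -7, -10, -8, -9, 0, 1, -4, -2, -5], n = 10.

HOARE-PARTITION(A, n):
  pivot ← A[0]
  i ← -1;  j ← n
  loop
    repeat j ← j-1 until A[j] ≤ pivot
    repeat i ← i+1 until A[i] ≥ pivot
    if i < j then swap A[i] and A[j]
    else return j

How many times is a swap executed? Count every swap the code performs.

pivot=-1
j stops at 9 (-5), i stops at 0 (-1); swap ⇒ [-5, -7, -10, -8, -9, 0, 1, -4, -2, -1]
j stops at 8 (-2), i stops at 5 (0); swap ⇒ [-5, -7, -10, -8, -9, -2, 1, -4, 0, -1]
j stops at 7 (-4), i stops at 6 (1); swap ⇒ [-5, -7, -10, -8, -9, -2, -4, 1, 0, -1]
j stops at 6, i stops at 7; i≥j ⇒ return 6. A=[-5, -7, -10, -8, -9, -2, -4, 1, 0, -1]

3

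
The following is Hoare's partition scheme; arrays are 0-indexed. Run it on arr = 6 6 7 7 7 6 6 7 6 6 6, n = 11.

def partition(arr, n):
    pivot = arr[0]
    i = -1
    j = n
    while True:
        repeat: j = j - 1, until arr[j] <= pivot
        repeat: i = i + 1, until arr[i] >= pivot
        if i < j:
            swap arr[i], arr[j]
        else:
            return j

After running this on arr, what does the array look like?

6 6 6 6 6 7 7 7 7 6 6

pivot = arr[0] = 6; i = -1, j = 11
j→10 (arr[10]=6≤6), i→0 (arr[0]=6≥6); i<j, swap → 6 6 7 7 7 6 6 7 6 6 6
j→9 (arr[9]=6≤6), i→1 (arr[1]=6≥6); i<j, swap → 6 6 7 7 7 6 6 7 6 6 6
j→8 (arr[8]=6≤6), i→2 (arr[2]=7≥6); i<j, swap → 6 6 6 7 7 6 6 7 7 6 6
j→6 (arr[6]=6≤6), i→3 (arr[3]=7≥6); i<j, swap → 6 6 6 6 7 6 7 7 7 6 6
j→5 (arr[5]=6≤6), i→4 (arr[4]=7≥6); i<j, swap → 6 6 6 6 6 7 7 7 7 6 6
j→4, i→5; i≥j, return j=4. arr = 6 6 6 6 6 7 7 7 7 6 6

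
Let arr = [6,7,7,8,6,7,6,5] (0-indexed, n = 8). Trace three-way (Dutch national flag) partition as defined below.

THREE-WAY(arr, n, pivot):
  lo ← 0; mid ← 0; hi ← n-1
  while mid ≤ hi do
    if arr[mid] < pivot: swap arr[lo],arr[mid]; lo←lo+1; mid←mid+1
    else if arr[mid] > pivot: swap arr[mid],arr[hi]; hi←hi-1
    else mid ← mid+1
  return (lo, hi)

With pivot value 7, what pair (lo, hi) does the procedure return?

(4, 6)

lo=0 mid=0 hi=7
6<7: swap(0,0), lo=1 mid=1 ⇒ [6,7,7,8,6,7,6,5]
7=7: mid=2
7=7: mid=3
8>7: swap(3,7), hi=6 ⇒ [6,7,7,5,6,7,6,8]
5<7: swap(1,3), lo=2 mid=4 ⇒ [6,5,7,7,6,7,6,8]
6<7: swap(2,4), lo=3 mid=5 ⇒ [6,5,6,7,7,7,6,8]
7=7: mid=6
6<7: swap(3,6), lo=4 mid=7 ⇒ [6,5,6,6,7,7,7,8]
done. lo=4 hi=6; arr=[6,5,6,6,7,7,7,8]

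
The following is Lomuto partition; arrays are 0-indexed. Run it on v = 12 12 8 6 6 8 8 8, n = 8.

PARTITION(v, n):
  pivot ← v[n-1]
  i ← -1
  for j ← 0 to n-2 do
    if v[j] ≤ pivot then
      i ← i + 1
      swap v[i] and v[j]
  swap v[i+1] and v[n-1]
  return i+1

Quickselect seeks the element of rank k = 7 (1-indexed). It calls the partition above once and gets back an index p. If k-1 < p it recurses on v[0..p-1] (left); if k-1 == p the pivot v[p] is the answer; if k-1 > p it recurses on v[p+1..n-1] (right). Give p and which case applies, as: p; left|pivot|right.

pivot=8, i=-1
j=0: 12>8, skip
j=1: 12>8, skip
j=2: 8≤8, i=0, swap(0,2) ⇒ 8 12 12 6 6 8 8 8
j=3: 6≤8, i=1, swap(1,3) ⇒ 8 6 12 12 6 8 8 8
j=4: 6≤8, i=2, swap(2,4) ⇒ 8 6 6 12 12 8 8 8
j=5: 8≤8, i=3, swap(3,5) ⇒ 8 6 6 8 12 12 8 8
j=6: 8≤8, i=4, swap(4,6) ⇒ 8 6 6 8 8 12 12 8
swap(5,7) ⇒ 8 6 6 8 8 8 12 12; return 5
p = 5; k-1 = 6 > 5 ⇒ right

5; right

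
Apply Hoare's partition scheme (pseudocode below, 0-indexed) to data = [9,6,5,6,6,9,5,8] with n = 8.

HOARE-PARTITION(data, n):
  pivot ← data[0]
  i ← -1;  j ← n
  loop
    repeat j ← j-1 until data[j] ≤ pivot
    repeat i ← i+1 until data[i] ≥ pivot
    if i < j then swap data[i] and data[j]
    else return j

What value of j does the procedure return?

5

pivot = data[0] = 9; i = -1, j = 8
j→7 (data[7]=8≤9), i→0 (data[0]=9≥9); i<j, swap → [8,6,5,6,6,9,5,9]
j→6 (data[6]=5≤9), i→5 (data[5]=9≥9); i<j, swap → [8,6,5,6,6,5,9,9]
j→5, i→6; i≥j, return j=5. data = [8,6,5,6,6,5,9,9]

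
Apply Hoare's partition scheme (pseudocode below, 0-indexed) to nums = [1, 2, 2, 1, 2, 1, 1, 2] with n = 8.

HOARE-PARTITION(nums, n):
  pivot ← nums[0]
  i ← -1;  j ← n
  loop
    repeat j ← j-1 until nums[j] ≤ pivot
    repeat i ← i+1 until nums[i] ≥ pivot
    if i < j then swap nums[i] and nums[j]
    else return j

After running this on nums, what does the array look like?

pivot = nums[0] = 1; i = -1, j = 8
j→6 (nums[6]=1≤1), i→0 (nums[0]=1≥1); i<j, swap → [1, 2, 2, 1, 2, 1, 1, 2]
j→5 (nums[5]=1≤1), i→1 (nums[1]=2≥1); i<j, swap → [1, 1, 2, 1, 2, 2, 1, 2]
j→3 (nums[3]=1≤1), i→2 (nums[2]=2≥1); i<j, swap → [1, 1, 1, 2, 2, 2, 1, 2]
j→2, i→3; i≥j, return j=2. nums = [1, 1, 1, 2, 2, 2, 1, 2]

[1, 1, 1, 2, 2, 2, 1, 2]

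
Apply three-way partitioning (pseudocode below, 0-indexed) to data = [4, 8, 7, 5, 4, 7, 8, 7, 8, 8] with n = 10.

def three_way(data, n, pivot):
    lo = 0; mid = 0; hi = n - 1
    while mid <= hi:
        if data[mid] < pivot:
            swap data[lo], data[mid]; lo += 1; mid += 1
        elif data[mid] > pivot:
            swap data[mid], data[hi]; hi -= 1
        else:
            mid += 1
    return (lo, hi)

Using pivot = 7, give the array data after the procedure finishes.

pivot = 7; lo=0, mid=0, hi=9
data[mid]=4<7: swap data[0],data[0]; lo=1,mid=1 → [4, 8, 7, 5, 4, 7, 8, 7, 8, 8]
data[mid]=8>7: swap data[1],data[9]; hi=8 → [4, 8, 7, 5, 4, 7, 8, 7, 8, 8]
data[mid]=8>7: swap data[1],data[8]; hi=7 → [4, 8, 7, 5, 4, 7, 8, 7, 8, 8]
data[mid]=8>7: swap data[1],data[7]; hi=6 → [4, 7, 7, 5, 4, 7, 8, 8, 8, 8]
data[mid]=7=7: mid=2
data[mid]=7=7: mid=3
data[mid]=5<7: swap data[1],data[3]; lo=2,mid=4 → [4, 5, 7, 7, 4, 7, 8, 8, 8, 8]
data[mid]=4<7: swap data[2],data[4]; lo=3,mid=5 → [4, 5, 4, 7, 7, 7, 8, 8, 8, 8]
data[mid]=7=7: mid=6
data[mid]=8>7: swap data[6],data[6]; hi=5 → [4, 5, 4, 7, 7, 7, 8, 8, 8, 8]
end: lo=3, hi=5; data = [4, 5, 4, 7, 7, 7, 8, 8, 8, 8]

[4, 5, 4, 7, 7, 7, 8, 8, 8, 8]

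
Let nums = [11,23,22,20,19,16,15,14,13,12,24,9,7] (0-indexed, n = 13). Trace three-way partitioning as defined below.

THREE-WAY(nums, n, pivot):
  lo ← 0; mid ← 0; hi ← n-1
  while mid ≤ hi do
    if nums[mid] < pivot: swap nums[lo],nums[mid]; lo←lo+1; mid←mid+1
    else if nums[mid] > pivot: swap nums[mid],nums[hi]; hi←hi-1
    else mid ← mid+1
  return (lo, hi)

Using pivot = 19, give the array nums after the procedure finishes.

[11,7,9,12,16,15,14,13,19,24,20,22,23]

lo=0 mid=0 hi=12
11<19: swap(0,0), lo=1 mid=1 ⇒ [11,23,22,20,19,16,15,14,13,12,24,9,7]
23>19: swap(1,12), hi=11 ⇒ [11,7,22,20,19,16,15,14,13,12,24,9,23]
7<19: swap(1,1), lo=2 mid=2 ⇒ [11,7,22,20,19,16,15,14,13,12,24,9,23]
22>19: swap(2,11), hi=10 ⇒ [11,7,9,20,19,16,15,14,13,12,24,22,23]
9<19: swap(2,2), lo=3 mid=3 ⇒ [11,7,9,20,19,16,15,14,13,12,24,22,23]
20>19: swap(3,10), hi=9 ⇒ [11,7,9,24,19,16,15,14,13,12,20,22,23]
24>19: swap(3,9), hi=8 ⇒ [11,7,9,12,19,16,15,14,13,24,20,22,23]
12<19: swap(3,3), lo=4 mid=4 ⇒ [11,7,9,12,19,16,15,14,13,24,20,22,23]
19=19: mid=5
16<19: swap(4,5), lo=5 mid=6 ⇒ [11,7,9,12,16,19,15,14,13,24,20,22,23]
15<19: swap(5,6), lo=6 mid=7 ⇒ [11,7,9,12,16,15,19,14,13,24,20,22,23]
14<19: swap(6,7), lo=7 mid=8 ⇒ [11,7,9,12,16,15,14,19,13,24,20,22,23]
13<19: swap(7,8), lo=8 mid=9 ⇒ [11,7,9,12,16,15,14,13,19,24,20,22,23]
done. lo=8 hi=8; nums=[11,7,9,12,16,15,14,13,19,24,20,22,23]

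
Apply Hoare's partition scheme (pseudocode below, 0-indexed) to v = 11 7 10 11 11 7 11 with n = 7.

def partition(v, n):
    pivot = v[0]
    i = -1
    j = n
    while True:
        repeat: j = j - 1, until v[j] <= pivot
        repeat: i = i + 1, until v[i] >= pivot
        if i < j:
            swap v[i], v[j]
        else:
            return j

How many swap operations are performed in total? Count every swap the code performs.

2

pivot = v[0] = 11; i = -1, j = 7
j→6 (v[6]=11≤11), i→0 (v[0]=11≥11); i<j, swap → 11 7 10 11 11 7 11
j→5 (v[5]=7≤11), i→3 (v[3]=11≥11); i<j, swap → 11 7 10 7 11 11 11
j→4, i→4; i≥j, return j=4. v = 11 7 10 7 11 11 11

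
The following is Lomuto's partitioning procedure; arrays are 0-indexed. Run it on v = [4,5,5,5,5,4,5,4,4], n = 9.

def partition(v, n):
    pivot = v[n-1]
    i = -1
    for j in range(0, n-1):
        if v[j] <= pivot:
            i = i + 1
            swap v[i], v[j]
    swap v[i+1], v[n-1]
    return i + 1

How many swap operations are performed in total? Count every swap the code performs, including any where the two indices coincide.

pivot=4, i=-1
j=0: 4≤4, i=0, swap(0,0) ⇒ [4,5,5,5,5,4,5,4,4]
j=1: 5>4, skip
j=2: 5>4, skip
j=3: 5>4, skip
j=4: 5>4, skip
j=5: 4≤4, i=1, swap(1,5) ⇒ [4,4,5,5,5,5,5,4,4]
j=6: 5>4, skip
j=7: 4≤4, i=2, swap(2,7) ⇒ [4,4,4,5,5,5,5,5,4]
swap(3,8) ⇒ [4,4,4,4,5,5,5,5,5]; return 3

4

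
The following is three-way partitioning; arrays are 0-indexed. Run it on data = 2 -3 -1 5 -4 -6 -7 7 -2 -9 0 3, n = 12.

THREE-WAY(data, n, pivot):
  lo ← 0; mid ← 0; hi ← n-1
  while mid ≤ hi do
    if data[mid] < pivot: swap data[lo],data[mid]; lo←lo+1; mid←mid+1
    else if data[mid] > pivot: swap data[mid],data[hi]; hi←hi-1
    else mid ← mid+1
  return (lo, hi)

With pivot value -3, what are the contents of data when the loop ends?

pivot = -3; lo=0, mid=0, hi=11
data[mid]=2>-3: swap data[0],data[11]; hi=10 → 3 -3 -1 5 -4 -6 -7 7 -2 -9 0 2
data[mid]=3>-3: swap data[0],data[10]; hi=9 → 0 -3 -1 5 -4 -6 -7 7 -2 -9 3 2
data[mid]=0>-3: swap data[0],data[9]; hi=8 → -9 -3 -1 5 -4 -6 -7 7 -2 0 3 2
data[mid]=-9<-3: swap data[0],data[0]; lo=1,mid=1 → -9 -3 -1 5 -4 -6 -7 7 -2 0 3 2
data[mid]=-3=-3: mid=2
data[mid]=-1>-3: swap data[2],data[8]; hi=7 → -9 -3 -2 5 -4 -6 -7 7 -1 0 3 2
data[mid]=-2>-3: swap data[2],data[7]; hi=6 → -9 -3 7 5 -4 -6 -7 -2 -1 0 3 2
data[mid]=7>-3: swap data[2],data[6]; hi=5 → -9 -3 -7 5 -4 -6 7 -2 -1 0 3 2
data[mid]=-7<-3: swap data[1],data[2]; lo=2,mid=3 → -9 -7 -3 5 -4 -6 7 -2 -1 0 3 2
data[mid]=5>-3: swap data[3],data[5]; hi=4 → -9 -7 -3 -6 -4 5 7 -2 -1 0 3 2
data[mid]=-6<-3: swap data[2],data[3]; lo=3,mid=4 → -9 -7 -6 -3 -4 5 7 -2 -1 0 3 2
data[mid]=-4<-3: swap data[3],data[4]; lo=4,mid=5 → -9 -7 -6 -4 -3 5 7 -2 -1 0 3 2
end: lo=4, hi=4; data = -9 -7 -6 -4 -3 5 7 -2 -1 0 3 2

-9 -7 -6 -4 -3 5 7 -2 -1 0 3 2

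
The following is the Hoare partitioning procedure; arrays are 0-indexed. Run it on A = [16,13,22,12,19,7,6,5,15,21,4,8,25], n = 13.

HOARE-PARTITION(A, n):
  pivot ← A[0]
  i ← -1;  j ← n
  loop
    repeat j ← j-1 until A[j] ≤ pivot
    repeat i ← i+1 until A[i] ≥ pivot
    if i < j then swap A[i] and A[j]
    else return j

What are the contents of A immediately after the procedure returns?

[8,13,4,12,15,7,6,5,19,21,22,16,25]

pivot = A[0] = 16; i = -1, j = 13
j→11 (A[11]=8≤16), i→0 (A[0]=16≥16); i<j, swap → [8,13,22,12,19,7,6,5,15,21,4,16,25]
j→10 (A[10]=4≤16), i→2 (A[2]=22≥16); i<j, swap → [8,13,4,12,19,7,6,5,15,21,22,16,25]
j→8 (A[8]=15≤16), i→4 (A[4]=19≥16); i<j, swap → [8,13,4,12,15,7,6,5,19,21,22,16,25]
j→7, i→8; i≥j, return j=7. A = [8,13,4,12,15,7,6,5,19,21,22,16,25]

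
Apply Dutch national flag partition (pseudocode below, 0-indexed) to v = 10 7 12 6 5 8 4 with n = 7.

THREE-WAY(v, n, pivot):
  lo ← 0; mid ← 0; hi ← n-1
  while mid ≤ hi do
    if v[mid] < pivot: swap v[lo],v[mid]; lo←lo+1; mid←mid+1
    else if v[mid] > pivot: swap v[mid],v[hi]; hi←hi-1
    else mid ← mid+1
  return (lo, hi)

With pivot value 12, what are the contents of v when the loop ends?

10 7 6 5 8 4 12

pivot = 12; lo=0, mid=0, hi=6
v[mid]=10<12: swap v[0],v[0]; lo=1,mid=1 → 10 7 12 6 5 8 4
v[mid]=7<12: swap v[1],v[1]; lo=2,mid=2 → 10 7 12 6 5 8 4
v[mid]=12=12: mid=3
v[mid]=6<12: swap v[2],v[3]; lo=3,mid=4 → 10 7 6 12 5 8 4
v[mid]=5<12: swap v[3],v[4]; lo=4,mid=5 → 10 7 6 5 12 8 4
v[mid]=8<12: swap v[4],v[5]; lo=5,mid=6 → 10 7 6 5 8 12 4
v[mid]=4<12: swap v[5],v[6]; lo=6,mid=7 → 10 7 6 5 8 4 12
end: lo=6, hi=6; v = 10 7 6 5 8 4 12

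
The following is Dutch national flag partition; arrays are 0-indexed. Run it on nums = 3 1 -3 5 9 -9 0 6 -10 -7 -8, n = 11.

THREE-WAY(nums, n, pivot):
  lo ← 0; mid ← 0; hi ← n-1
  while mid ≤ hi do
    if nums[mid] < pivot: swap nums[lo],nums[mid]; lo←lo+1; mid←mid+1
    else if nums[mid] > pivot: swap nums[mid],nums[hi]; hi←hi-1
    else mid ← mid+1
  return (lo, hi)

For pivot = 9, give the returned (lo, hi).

lo=0 mid=0 hi=10
3<9: swap(0,0), lo=1 mid=1 ⇒ 3 1 -3 5 9 -9 0 6 -10 -7 -8
1<9: swap(1,1), lo=2 mid=2 ⇒ 3 1 -3 5 9 -9 0 6 -10 -7 -8
-3<9: swap(2,2), lo=3 mid=3 ⇒ 3 1 -3 5 9 -9 0 6 -10 -7 -8
5<9: swap(3,3), lo=4 mid=4 ⇒ 3 1 -3 5 9 -9 0 6 -10 -7 -8
9=9: mid=5
-9<9: swap(4,5), lo=5 mid=6 ⇒ 3 1 -3 5 -9 9 0 6 -10 -7 -8
0<9: swap(5,6), lo=6 mid=7 ⇒ 3 1 -3 5 -9 0 9 6 -10 -7 -8
6<9: swap(6,7), lo=7 mid=8 ⇒ 3 1 -3 5 -9 0 6 9 -10 -7 -8
-10<9: swap(7,8), lo=8 mid=9 ⇒ 3 1 -3 5 -9 0 6 -10 9 -7 -8
-7<9: swap(8,9), lo=9 mid=10 ⇒ 3 1 -3 5 -9 0 6 -10 -7 9 -8
-8<9: swap(9,10), lo=10 mid=11 ⇒ 3 1 -3 5 -9 0 6 -10 -7 -8 9
done. lo=10 hi=10; nums=3 1 -3 5 -9 0 6 -10 -7 -8 9

(10, 10)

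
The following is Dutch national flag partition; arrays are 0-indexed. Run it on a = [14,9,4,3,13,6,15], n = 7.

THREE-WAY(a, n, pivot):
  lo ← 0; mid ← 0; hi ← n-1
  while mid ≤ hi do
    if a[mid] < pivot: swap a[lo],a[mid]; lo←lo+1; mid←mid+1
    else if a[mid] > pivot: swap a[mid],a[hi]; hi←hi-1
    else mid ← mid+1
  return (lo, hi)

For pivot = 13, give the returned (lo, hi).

(4, 4)

pivot = 13; lo=0, mid=0, hi=6
a[mid]=14>13: swap a[0],a[6]; hi=5 → [15,9,4,3,13,6,14]
a[mid]=15>13: swap a[0],a[5]; hi=4 → [6,9,4,3,13,15,14]
a[mid]=6<13: swap a[0],a[0]; lo=1,mid=1 → [6,9,4,3,13,15,14]
a[mid]=9<13: swap a[1],a[1]; lo=2,mid=2 → [6,9,4,3,13,15,14]
a[mid]=4<13: swap a[2],a[2]; lo=3,mid=3 → [6,9,4,3,13,15,14]
a[mid]=3<13: swap a[3],a[3]; lo=4,mid=4 → [6,9,4,3,13,15,14]
a[mid]=13=13: mid=5
end: lo=4, hi=4; a = [6,9,4,3,13,15,14]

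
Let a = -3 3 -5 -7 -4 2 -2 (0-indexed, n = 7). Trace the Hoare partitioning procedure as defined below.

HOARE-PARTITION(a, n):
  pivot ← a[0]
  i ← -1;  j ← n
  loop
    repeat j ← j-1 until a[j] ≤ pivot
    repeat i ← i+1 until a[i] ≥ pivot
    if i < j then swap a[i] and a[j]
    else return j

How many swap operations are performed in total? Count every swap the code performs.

pivot=-3
j stops at 4 (-4), i stops at 0 (-3); swap ⇒ -4 3 -5 -7 -3 2 -2
j stops at 3 (-7), i stops at 1 (3); swap ⇒ -4 -7 -5 3 -3 2 -2
j stops at 2, i stops at 3; i≥j ⇒ return 2. a=-4 -7 -5 3 -3 2 -2

2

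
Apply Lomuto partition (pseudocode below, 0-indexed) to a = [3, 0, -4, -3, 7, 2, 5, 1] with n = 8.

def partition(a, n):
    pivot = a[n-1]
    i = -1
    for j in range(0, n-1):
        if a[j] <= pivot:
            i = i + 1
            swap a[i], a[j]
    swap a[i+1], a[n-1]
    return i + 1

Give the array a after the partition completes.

[0, -4, -3, 1, 7, 2, 5, 3]

pivot = a[7] = 1; i = -1
j=0: a[0]=3 > 1 → no swap
j=1: a[1]=0 ≤ 1 → i=0, swap a[0],a[1] → [0, 3, -4, -3, 7, 2, 5, 1]
j=2: a[2]=-4 ≤ 1 → i=1, swap a[1],a[2] → [0, -4, 3, -3, 7, 2, 5, 1]
j=3: a[3]=-3 ≤ 1 → i=2, swap a[2],a[3] → [0, -4, -3, 3, 7, 2, 5, 1]
j=4: a[4]=7 > 1 → no swap
j=5: a[5]=2 > 1 → no swap
j=6: a[6]=5 > 1 → no swap
final swap a[3],a[7] → [0, -4, -3, 1, 7, 2, 5, 3]; return 3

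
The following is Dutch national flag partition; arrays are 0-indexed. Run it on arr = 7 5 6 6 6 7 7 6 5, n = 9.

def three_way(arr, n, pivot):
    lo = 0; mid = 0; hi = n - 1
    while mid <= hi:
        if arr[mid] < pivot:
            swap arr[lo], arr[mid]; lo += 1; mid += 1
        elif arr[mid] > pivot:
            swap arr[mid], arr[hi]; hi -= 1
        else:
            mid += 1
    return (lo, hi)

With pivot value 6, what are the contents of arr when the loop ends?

5 5 6 6 6 6 7 7 7

lo=0 mid=0 hi=8
7>6: swap(0,8), hi=7 ⇒ 5 5 6 6 6 7 7 6 7
5<6: swap(0,0), lo=1 mid=1 ⇒ 5 5 6 6 6 7 7 6 7
5<6: swap(1,1), lo=2 mid=2 ⇒ 5 5 6 6 6 7 7 6 7
6=6: mid=3
6=6: mid=4
6=6: mid=5
7>6: swap(5,7), hi=6 ⇒ 5 5 6 6 6 6 7 7 7
6=6: mid=6
7>6: swap(6,6), hi=5 ⇒ 5 5 6 6 6 6 7 7 7
done. lo=2 hi=5; arr=5 5 6 6 6 6 7 7 7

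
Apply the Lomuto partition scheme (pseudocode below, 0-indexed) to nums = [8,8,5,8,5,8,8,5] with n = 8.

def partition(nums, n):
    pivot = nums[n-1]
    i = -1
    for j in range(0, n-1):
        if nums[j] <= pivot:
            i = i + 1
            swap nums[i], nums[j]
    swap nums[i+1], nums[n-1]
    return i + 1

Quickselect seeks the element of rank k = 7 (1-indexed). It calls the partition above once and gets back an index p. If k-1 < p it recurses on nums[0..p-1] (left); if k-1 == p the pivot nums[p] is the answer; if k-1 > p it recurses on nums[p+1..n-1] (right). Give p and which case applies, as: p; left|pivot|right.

2; right

pivot=5, i=-1
j=0: 8>5, skip
j=1: 8>5, skip
j=2: 5≤5, i=0, swap(0,2) ⇒ [5,8,8,8,5,8,8,5]
j=3: 8>5, skip
j=4: 5≤5, i=1, swap(1,4) ⇒ [5,5,8,8,8,8,8,5]
j=5: 8>5, skip
j=6: 8>5, skip
swap(2,7) ⇒ [5,5,5,8,8,8,8,8]; return 2
p = 2; k-1 = 6 > 2 ⇒ right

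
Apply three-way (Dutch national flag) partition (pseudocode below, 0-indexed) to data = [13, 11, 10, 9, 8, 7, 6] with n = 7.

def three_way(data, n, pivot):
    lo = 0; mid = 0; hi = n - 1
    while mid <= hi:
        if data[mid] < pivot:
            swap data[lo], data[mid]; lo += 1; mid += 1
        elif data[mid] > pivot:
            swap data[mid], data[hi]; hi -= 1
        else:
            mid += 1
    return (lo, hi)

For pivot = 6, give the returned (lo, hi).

(0, 0)

pivot = 6; lo=0, mid=0, hi=6
data[mid]=13>6: swap data[0],data[6]; hi=5 → [6, 11, 10, 9, 8, 7, 13]
data[mid]=6=6: mid=1
data[mid]=11>6: swap data[1],data[5]; hi=4 → [6, 7, 10, 9, 8, 11, 13]
data[mid]=7>6: swap data[1],data[4]; hi=3 → [6, 8, 10, 9, 7, 11, 13]
data[mid]=8>6: swap data[1],data[3]; hi=2 → [6, 9, 10, 8, 7, 11, 13]
data[mid]=9>6: swap data[1],data[2]; hi=1 → [6, 10, 9, 8, 7, 11, 13]
data[mid]=10>6: swap data[1],data[1]; hi=0 → [6, 10, 9, 8, 7, 11, 13]
end: lo=0, hi=0; data = [6, 10, 9, 8, 7, 11, 13]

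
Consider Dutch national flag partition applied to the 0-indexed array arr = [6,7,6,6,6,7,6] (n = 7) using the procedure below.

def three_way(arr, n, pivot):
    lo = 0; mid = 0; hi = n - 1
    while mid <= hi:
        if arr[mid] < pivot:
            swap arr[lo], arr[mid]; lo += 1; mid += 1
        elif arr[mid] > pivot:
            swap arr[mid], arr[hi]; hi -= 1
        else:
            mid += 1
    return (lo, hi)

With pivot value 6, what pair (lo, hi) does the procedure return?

pivot = 6; lo=0, mid=0, hi=6
arr[mid]=6=6: mid=1
arr[mid]=7>6: swap arr[1],arr[6]; hi=5 → [6,6,6,6,6,7,7]
arr[mid]=6=6: mid=2
arr[mid]=6=6: mid=3
arr[mid]=6=6: mid=4
arr[mid]=6=6: mid=5
arr[mid]=7>6: swap arr[5],arr[5]; hi=4 → [6,6,6,6,6,7,7]
end: lo=0, hi=4; arr = [6,6,6,6,6,7,7]

(0, 4)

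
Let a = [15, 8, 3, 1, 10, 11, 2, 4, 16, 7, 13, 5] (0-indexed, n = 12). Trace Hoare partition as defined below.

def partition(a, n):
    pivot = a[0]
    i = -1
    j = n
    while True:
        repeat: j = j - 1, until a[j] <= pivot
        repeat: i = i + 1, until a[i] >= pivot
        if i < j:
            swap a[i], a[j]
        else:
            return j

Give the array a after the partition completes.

pivot = a[0] = 15; i = -1, j = 12
j→11 (a[11]=5≤15), i→0 (a[0]=15≥15); i<j, swap → [5, 8, 3, 1, 10, 11, 2, 4, 16, 7, 13, 15]
j→10 (a[10]=13≤15), i→8 (a[8]=16≥15); i<j, swap → [5, 8, 3, 1, 10, 11, 2, 4, 13, 7, 16, 15]
j→9, i→10; i≥j, return j=9. a = [5, 8, 3, 1, 10, 11, 2, 4, 13, 7, 16, 15]

[5, 8, 3, 1, 10, 11, 2, 4, 13, 7, 16, 15]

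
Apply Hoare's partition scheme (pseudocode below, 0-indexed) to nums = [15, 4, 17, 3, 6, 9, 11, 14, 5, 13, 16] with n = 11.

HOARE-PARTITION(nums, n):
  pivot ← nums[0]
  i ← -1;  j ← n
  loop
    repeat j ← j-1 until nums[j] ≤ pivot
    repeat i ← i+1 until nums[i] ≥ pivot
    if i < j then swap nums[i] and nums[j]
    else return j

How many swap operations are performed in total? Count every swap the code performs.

2

pivot=15
j stops at 9 (13), i stops at 0 (15); swap ⇒ [13, 4, 17, 3, 6, 9, 11, 14, 5, 15, 16]
j stops at 8 (5), i stops at 2 (17); swap ⇒ [13, 4, 5, 3, 6, 9, 11, 14, 17, 15, 16]
j stops at 7, i stops at 8; i≥j ⇒ return 7. nums=[13, 4, 5, 3, 6, 9, 11, 14, 17, 15, 16]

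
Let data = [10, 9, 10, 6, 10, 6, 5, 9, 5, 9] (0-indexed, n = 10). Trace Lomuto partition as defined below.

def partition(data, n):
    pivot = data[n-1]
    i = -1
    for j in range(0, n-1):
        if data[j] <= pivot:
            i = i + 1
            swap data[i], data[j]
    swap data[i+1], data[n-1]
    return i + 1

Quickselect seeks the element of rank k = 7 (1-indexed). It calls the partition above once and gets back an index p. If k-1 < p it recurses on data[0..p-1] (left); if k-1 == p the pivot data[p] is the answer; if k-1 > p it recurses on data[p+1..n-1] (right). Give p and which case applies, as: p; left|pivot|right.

pivot=9, i=-1
j=0: 10>9, skip
j=1: 9≤9, i=0, swap(0,1) ⇒ [9, 10, 10, 6, 10, 6, 5, 9, 5, 9]
j=2: 10>9, skip
j=3: 6≤9, i=1, swap(1,3) ⇒ [9, 6, 10, 10, 10, 6, 5, 9, 5, 9]
j=4: 10>9, skip
j=5: 6≤9, i=2, swap(2,5) ⇒ [9, 6, 6, 10, 10, 10, 5, 9, 5, 9]
j=6: 5≤9, i=3, swap(3,6) ⇒ [9, 6, 6, 5, 10, 10, 10, 9, 5, 9]
j=7: 9≤9, i=4, swap(4,7) ⇒ [9, 6, 6, 5, 9, 10, 10, 10, 5, 9]
j=8: 5≤9, i=5, swap(5,8) ⇒ [9, 6, 6, 5, 9, 5, 10, 10, 10, 9]
swap(6,9) ⇒ [9, 6, 6, 5, 9, 5, 9, 10, 10, 10]; return 6
p = 6; k-1 = 6 == 6 ⇒ pivot

6; pivot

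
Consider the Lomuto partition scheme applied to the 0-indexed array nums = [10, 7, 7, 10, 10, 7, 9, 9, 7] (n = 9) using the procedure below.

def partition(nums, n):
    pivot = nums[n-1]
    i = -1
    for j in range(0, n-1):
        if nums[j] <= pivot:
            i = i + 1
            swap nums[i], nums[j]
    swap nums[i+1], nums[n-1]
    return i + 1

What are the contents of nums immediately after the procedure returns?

pivot = nums[8] = 7; i = -1
j=0: nums[0]=10 > 7 → no swap
j=1: nums[1]=7 ≤ 7 → i=0, swap nums[0],nums[1] → [7, 10, 7, 10, 10, 7, 9, 9, 7]
j=2: nums[2]=7 ≤ 7 → i=1, swap nums[1],nums[2] → [7, 7, 10, 10, 10, 7, 9, 9, 7]
j=3: nums[3]=10 > 7 → no swap
j=4: nums[4]=10 > 7 → no swap
j=5: nums[5]=7 ≤ 7 → i=2, swap nums[2],nums[5] → [7, 7, 7, 10, 10, 10, 9, 9, 7]
j=6: nums[6]=9 > 7 → no swap
j=7: nums[7]=9 > 7 → no swap
final swap nums[3],nums[8] → [7, 7, 7, 7, 10, 10, 9, 9, 10]; return 3

[7, 7, 7, 7, 10, 10, 9, 9, 10]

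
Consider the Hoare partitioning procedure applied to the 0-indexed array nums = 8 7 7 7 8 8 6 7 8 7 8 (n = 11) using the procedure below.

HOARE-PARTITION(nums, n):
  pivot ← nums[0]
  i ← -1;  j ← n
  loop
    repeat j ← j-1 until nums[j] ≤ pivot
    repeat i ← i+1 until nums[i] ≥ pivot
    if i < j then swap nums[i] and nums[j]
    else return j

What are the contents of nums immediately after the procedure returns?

pivot = nums[0] = 8; i = -1, j = 11
j→10 (nums[10]=8≤8), i→0 (nums[0]=8≥8); i<j, swap → 8 7 7 7 8 8 6 7 8 7 8
j→9 (nums[9]=7≤8), i→4 (nums[4]=8≥8); i<j, swap → 8 7 7 7 7 8 6 7 8 8 8
j→8 (nums[8]=8≤8), i→5 (nums[5]=8≥8); i<j, swap → 8 7 7 7 7 8 6 7 8 8 8
j→7, i→8; i≥j, return j=7. nums = 8 7 7 7 7 8 6 7 8 8 8

8 7 7 7 7 8 6 7 8 8 8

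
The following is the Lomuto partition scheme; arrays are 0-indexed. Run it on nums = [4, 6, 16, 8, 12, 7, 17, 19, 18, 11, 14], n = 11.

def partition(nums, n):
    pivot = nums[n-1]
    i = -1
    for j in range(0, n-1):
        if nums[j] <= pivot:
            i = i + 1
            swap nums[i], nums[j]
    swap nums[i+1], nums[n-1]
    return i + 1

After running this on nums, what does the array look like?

[4, 6, 8, 12, 7, 11, 14, 19, 18, 16, 17]

pivot=14, i=-1
j=0: 4≤14, i=0, swap(0,0) ⇒ [4, 6, 16, 8, 12, 7, 17, 19, 18, 11, 14]
j=1: 6≤14, i=1, swap(1,1) ⇒ [4, 6, 16, 8, 12, 7, 17, 19, 18, 11, 14]
j=2: 16>14, skip
j=3: 8≤14, i=2, swap(2,3) ⇒ [4, 6, 8, 16, 12, 7, 17, 19, 18, 11, 14]
j=4: 12≤14, i=3, swap(3,4) ⇒ [4, 6, 8, 12, 16, 7, 17, 19, 18, 11, 14]
j=5: 7≤14, i=4, swap(4,5) ⇒ [4, 6, 8, 12, 7, 16, 17, 19, 18, 11, 14]
j=6: 17>14, skip
j=7: 19>14, skip
j=8: 18>14, skip
j=9: 11≤14, i=5, swap(5,9) ⇒ [4, 6, 8, 12, 7, 11, 17, 19, 18, 16, 14]
swap(6,10) ⇒ [4, 6, 8, 12, 7, 11, 14, 19, 18, 16, 17]; return 6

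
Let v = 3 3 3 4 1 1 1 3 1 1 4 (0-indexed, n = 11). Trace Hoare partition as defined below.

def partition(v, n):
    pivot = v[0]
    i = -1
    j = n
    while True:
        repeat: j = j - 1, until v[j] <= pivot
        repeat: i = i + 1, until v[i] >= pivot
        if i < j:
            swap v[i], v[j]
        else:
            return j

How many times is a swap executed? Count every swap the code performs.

4

pivot = v[0] = 3; i = -1, j = 11
j→9 (v[9]=1≤3), i→0 (v[0]=3≥3); i<j, swap → 1 3 3 4 1 1 1 3 1 3 4
j→8 (v[8]=1≤3), i→1 (v[1]=3≥3); i<j, swap → 1 1 3 4 1 1 1 3 3 3 4
j→7 (v[7]=3≤3), i→2 (v[2]=3≥3); i<j, swap → 1 1 3 4 1 1 1 3 3 3 4
j→6 (v[6]=1≤3), i→3 (v[3]=4≥3); i<j, swap → 1 1 3 1 1 1 4 3 3 3 4
j→5, i→6; i≥j, return j=5. v = 1 1 3 1 1 1 4 3 3 3 4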